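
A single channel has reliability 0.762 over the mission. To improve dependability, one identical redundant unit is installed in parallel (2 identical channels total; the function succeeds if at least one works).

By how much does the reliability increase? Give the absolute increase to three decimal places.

R_before = 0.762
R_after = 1 − (1 − 0.762)^2 = 0.943
ΔR = 0.943 − 0.762 = 0.181

0.181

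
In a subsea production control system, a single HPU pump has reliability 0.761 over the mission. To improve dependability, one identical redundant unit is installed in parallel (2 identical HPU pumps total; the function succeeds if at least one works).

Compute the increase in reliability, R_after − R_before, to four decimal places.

0.1819

R_before = 0.761
R_after = 1 − (1 − 0.761)^2 = 0.9429
ΔR = 0.9429 − 0.761 = 0.1819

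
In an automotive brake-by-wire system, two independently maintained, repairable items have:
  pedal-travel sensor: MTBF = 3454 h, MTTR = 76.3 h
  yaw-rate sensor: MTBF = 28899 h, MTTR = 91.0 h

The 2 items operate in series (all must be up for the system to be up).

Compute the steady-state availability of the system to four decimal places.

A(pedal-travel sensor) = MTBF/(MTBF+MTTR) = 3454/(3454+76.3) = 0.978387
A(yaw-rate sensor) = MTBF/(MTBF+MTTR) = 28899/(28899+91.0) = 0.996861
Series availability: 0.978387 × 0.996861 = 0.9753

0.9753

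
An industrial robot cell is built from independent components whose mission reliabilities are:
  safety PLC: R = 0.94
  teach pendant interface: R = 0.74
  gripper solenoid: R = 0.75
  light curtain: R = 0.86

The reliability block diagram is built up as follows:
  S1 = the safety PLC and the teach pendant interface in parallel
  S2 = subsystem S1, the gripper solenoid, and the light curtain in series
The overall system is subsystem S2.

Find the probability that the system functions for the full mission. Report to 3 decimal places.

0.635

Parallel (safety PLC and teach pendant interface): 1 − (1 − 0.94000)(1 − 0.74000) = 0.98440
Series ([0.98440], gripper solenoid, and light curtain): 0.98440 × 0.75000 × 0.86000 = 0.635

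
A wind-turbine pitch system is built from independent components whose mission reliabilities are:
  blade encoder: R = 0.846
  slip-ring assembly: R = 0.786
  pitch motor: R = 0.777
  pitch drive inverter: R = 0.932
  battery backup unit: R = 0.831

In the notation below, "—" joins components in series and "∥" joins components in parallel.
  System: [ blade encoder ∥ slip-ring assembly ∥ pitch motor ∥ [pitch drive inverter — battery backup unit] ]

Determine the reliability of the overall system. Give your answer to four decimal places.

Series (pitch drive inverter and battery backup unit): 0.932000 × 0.831000 = 0.774492
Parallel (blade encoder, slip-ring assembly, pitch motor, and [0.774492]): 1 − (1 − 0.846000)(1 − 0.786000)(1 − 0.777000)(1 − 0.774492) = 0.9983

0.9983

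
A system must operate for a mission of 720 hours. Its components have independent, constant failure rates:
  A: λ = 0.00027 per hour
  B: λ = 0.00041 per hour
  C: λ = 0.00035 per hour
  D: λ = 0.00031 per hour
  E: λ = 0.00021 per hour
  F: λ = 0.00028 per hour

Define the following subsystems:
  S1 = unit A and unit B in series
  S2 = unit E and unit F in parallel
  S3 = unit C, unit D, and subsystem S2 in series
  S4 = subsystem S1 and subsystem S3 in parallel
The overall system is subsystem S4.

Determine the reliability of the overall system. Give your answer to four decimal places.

0.8474

R(A) = exp(−0.00027 × 720) = 0.823329
R(B) = exp(−0.00041 × 720) = 0.744383
R(C) = exp(−0.00035 × 720) = 0.777245
R(D) = exp(−0.00031 × 720) = 0.799955
R(E) = exp(−0.00021 × 720) = 0.859676
R(F) = exp(−0.00028 × 720) = 0.817422
Series (A and B): 0.823329 × 0.744383 = 0.612872
Parallel (E and F): 1 − (1 − 0.859676)(1 − 0.817422) = 0.974380
Series (C, D, and [0.974380]): 0.777245 × 0.799955 × 0.974380 = 0.605832
Parallel ([0.612872] and [0.605832]): 1 − (1 − 0.612872)(1 − 0.605832) = 0.8474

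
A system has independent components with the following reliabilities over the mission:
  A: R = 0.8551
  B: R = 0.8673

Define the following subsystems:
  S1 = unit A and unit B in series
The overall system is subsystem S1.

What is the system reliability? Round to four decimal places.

0.7416

Series (A and B): 0.855100 × 0.867300 = 0.7416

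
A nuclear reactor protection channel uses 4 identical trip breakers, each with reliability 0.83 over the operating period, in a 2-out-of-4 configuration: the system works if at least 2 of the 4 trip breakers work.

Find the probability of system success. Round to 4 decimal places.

0.9829

R = Σ_{i=2}^{4} C(4,i) p^i (1−p)^{4−i} with p = 0.83
C(4,2)·0.83^2·0.17^2 = 0.119455
C(4,3)·0.83^3·0.17^1 = 0.388815
C(4,4)·0.83^4·0.17^0 = 0.474583
Sum = 0.9829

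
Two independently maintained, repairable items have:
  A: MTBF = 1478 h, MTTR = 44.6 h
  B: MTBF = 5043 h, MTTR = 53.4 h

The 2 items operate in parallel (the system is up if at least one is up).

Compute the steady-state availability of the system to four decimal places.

0.9997

A(A) = MTBF/(MTBF+MTTR) = 1478/(1478+44.6) = 0.970708
A(B) = MTBF/(MTBF+MTTR) = 5043/(5043+53.4) = 0.989522
Parallel availability: 1 − (1 − 0.970708)(1 − 0.989522) = 0.9997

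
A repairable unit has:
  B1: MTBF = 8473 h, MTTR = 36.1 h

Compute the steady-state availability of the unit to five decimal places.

A(B1) = MTBF/(MTBF+MTTR) = 8473/(8473+36.1) = 0.99576

0.99576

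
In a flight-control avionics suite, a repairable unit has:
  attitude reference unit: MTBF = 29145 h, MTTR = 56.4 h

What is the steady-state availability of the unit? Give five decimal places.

A(attitude reference unit) = MTBF/(MTBF+MTTR) = 29145/(29145+56.4) = 0.99807

0.99807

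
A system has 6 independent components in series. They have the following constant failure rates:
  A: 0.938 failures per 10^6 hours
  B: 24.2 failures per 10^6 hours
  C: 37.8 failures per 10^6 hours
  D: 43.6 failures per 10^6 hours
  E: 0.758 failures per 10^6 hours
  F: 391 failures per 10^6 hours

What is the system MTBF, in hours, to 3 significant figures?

Series of exponential components: λ_sys = Σ λ_i
λ_sys = 0.000000938 + 0.0000242 + 0.0000378 + 0.0000436 + 0.000000758 + 0.000391 = 4.9830e-04 /h
MTBF = 1 / λ_sys = 2010 h

2010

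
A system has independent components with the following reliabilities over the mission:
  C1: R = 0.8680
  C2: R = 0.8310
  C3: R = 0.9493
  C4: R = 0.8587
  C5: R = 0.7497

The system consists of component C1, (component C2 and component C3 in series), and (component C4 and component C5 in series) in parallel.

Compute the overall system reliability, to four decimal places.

0.9901

Series (C2 and C3): 0.831000 × 0.949300 = 0.788868
Series (C4 and C5): 0.858700 × 0.749700 = 0.643767
Parallel (C1, [0.788868], and [0.643767]): 1 − (1 − 0.868000)(1 − 0.788868)(1 − 0.643767) = 0.9901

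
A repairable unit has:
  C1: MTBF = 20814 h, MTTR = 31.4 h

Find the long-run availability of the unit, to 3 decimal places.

0.998

A(C1) = MTBF/(MTBF+MTTR) = 20814/(20814+31.4) = 0.998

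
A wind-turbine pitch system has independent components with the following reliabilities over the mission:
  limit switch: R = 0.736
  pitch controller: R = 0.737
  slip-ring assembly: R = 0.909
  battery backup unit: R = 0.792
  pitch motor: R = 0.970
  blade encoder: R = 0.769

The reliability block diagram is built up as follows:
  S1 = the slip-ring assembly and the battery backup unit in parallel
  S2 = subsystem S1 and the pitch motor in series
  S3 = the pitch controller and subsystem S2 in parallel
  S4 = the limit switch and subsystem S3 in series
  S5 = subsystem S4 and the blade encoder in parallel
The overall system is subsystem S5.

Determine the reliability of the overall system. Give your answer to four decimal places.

0.9369

Parallel (slip-ring assembly and battery backup unit): 1 − (1 − 0.909000)(1 − 0.792000) = 0.981072
Series ([0.981072] and pitch motor): 0.981072 × 0.970000 = 0.951640
Parallel (pitch controller and [0.951640]): 1 − (1 − 0.737000)(1 − 0.951640) = 0.987281
Series (limit switch and [0.987281]): 0.736000 × 0.987281 = 0.726639
Parallel ([0.726639] and blade encoder): 1 − (1 − 0.726639)(1 − 0.769000) = 0.9369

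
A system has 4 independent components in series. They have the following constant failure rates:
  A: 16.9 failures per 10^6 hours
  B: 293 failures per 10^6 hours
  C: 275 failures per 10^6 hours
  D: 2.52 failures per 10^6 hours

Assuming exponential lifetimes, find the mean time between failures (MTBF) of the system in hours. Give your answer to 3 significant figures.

Series of exponential components: λ_sys = Σ λ_i
λ_sys = 0.0000169 + 0.000293 + 0.000275 + 0.00000252 = 5.8742e-04 /h
MTBF = 1 / λ_sys = 1700 h

1700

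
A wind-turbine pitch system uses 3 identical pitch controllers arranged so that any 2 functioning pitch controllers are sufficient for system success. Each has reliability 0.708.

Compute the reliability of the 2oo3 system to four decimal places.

0.7940

R = Σ_{i=2}^{3} C(3,i) p^i (1−p)^{3−i} with p = 0.708
C(3,2)·0.708^2·0.292^1 = 0.439107
C(3,3)·0.708^3·0.292^0 = 0.354895
Sum = 0.7940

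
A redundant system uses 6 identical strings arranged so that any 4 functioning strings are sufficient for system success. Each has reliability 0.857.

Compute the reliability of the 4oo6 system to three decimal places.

0.958

R = Σ_{i=4}^{6} C(6,i) p^i (1−p)^{6−i} with p = 0.857
C(6,4)·0.857^4·0.143^2 = 0.16546
C(6,5)·0.857^5·0.143^1 = 0.39664
C(6,6)·0.857^6·0.143^0 = 0.39617
Sum = 0.958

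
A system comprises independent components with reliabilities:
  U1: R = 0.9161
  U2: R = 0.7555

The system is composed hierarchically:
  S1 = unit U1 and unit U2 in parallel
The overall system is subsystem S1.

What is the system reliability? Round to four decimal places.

0.9795

Parallel (U1 and U2): 1 − (1 − 0.916100)(1 − 0.755500) = 0.9795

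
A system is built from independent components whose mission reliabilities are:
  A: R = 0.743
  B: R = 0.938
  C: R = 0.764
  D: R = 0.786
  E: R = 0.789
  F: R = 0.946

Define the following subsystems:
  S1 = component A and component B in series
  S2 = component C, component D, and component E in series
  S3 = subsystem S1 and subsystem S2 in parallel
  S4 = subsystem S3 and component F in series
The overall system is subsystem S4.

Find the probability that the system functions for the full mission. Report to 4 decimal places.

0.7951

Series (A and B): 0.743000 × 0.938000 = 0.696934
Series (C, D, and E): 0.764000 × 0.786000 × 0.789000 = 0.473798
Parallel ([0.696934] and [0.473798]): 1 − (1 − 0.696934)(1 − 0.473798) = 0.840526
Series ([0.840526] and F): 0.840526 × 0.946000 = 0.7951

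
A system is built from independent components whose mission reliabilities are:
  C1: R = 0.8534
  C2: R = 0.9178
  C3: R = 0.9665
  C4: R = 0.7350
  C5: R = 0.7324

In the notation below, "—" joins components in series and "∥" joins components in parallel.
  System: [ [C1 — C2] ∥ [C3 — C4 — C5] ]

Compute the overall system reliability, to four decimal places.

Series (C1 and C2): 0.853400 × 0.917800 = 0.783251
Series (C3, C4, and C5): 0.966500 × 0.735000 × 0.732400 = 0.520280
Parallel ([0.783251] and [0.520280]): 1 − (1 − 0.783251)(1 − 0.520280) = 0.8960

0.8960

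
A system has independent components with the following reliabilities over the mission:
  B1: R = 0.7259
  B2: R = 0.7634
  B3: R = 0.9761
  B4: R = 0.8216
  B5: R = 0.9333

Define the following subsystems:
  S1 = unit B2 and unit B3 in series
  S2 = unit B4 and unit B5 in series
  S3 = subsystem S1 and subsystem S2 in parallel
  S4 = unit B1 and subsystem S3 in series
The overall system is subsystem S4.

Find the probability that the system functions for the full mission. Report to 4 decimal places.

Series (B2 and B3): 0.763400 × 0.976100 = 0.745155
Series (B4 and B5): 0.821600 × 0.933300 = 0.766799
Parallel ([0.745155] and [0.766799]): 1 − (1 − 0.745155)(1 − 0.766799) = 0.940570
Series (B1 and [0.940570]): 0.725900 × 0.940570 = 0.6828

0.6828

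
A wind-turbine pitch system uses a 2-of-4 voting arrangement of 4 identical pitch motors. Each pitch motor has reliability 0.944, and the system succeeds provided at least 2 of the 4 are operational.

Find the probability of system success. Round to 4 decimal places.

R = Σ_{i=2}^{4} C(4,i) p^i (1−p)^{4−i} with p = 0.944
C(4,2)·0.944^2·0.056^2 = 0.016768
C(4,3)·0.944^3·0.056^1 = 0.188436
C(4,4)·0.944^4·0.056^0 = 0.794123
Sum = 0.9993

0.9993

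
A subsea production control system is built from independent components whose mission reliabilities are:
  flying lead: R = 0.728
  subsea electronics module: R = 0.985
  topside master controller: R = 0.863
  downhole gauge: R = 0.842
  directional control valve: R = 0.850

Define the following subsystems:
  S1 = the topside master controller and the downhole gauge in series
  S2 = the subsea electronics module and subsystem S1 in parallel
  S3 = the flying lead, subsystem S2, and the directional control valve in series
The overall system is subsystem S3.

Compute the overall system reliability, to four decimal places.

0.6163

Series (topside master controller and downhole gauge): 0.863000 × 0.842000 = 0.726646
Parallel (subsea electronics module and [0.726646]): 1 − (1 − 0.985000)(1 − 0.726646) = 0.995900
Series (flying lead, [0.995900], and directional control valve): 0.728000 × 0.995900 × 0.850000 = 0.6163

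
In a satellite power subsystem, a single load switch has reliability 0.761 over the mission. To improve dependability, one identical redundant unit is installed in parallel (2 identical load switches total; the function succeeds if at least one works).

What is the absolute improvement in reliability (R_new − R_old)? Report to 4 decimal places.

0.1819

R_before = 0.761
R_after = 1 − (1 − 0.761)^2 = 0.9429
ΔR = 0.9429 − 0.761 = 0.1819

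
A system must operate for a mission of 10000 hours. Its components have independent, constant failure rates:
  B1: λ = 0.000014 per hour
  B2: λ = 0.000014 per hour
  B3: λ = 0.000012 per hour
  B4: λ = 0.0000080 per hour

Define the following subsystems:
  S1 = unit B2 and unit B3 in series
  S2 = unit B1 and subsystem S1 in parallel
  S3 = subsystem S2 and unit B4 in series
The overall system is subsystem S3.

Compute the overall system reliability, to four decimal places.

0.8955

R(B1) = exp(−0.000014 × 10000) = 0.869358
R(B2) = exp(−0.000014 × 10000) = 0.869358
R(B3) = exp(−0.000012 × 10000) = 0.886920
R(B4) = exp(−0.0000080 × 10000) = 0.923116
Series (B2 and B3): 0.869358 × 0.886920 = 0.771051
Parallel (B1 and [0.771051]): 1 − (1 − 0.869358)(1 − 0.771051) = 0.970090
Series ([0.970090] and B4): 0.970090 × 0.923116 = 0.8955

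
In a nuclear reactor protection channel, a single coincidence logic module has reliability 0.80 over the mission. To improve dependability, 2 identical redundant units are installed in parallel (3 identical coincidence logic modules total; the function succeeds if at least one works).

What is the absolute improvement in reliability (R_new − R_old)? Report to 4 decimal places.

0.1920

R_before = 0.80
R_after = 1 − (1 − 0.80)^3 = 0.9920
ΔR = 0.9920 − 0.80 = 0.1920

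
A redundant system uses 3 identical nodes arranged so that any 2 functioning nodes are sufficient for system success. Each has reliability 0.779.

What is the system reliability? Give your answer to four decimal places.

R = Σ_{i=2}^{3} C(3,i) p^i (1−p)^{3−i} with p = 0.779
C(3,2)·0.779^2·0.221^1 = 0.402336
C(3,3)·0.779^3·0.221^0 = 0.472729
Sum = 0.8751

0.8751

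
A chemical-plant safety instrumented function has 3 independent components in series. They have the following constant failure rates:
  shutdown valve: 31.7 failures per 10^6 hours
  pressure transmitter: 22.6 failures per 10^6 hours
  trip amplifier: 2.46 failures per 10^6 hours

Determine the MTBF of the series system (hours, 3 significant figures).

17600

Series of exponential components: λ_sys = Σ λ_i
λ_sys = 0.0000317 + 0.0000226 + 0.00000246 = 5.6760e-05 /h
MTBF = 1 / λ_sys = 17600 h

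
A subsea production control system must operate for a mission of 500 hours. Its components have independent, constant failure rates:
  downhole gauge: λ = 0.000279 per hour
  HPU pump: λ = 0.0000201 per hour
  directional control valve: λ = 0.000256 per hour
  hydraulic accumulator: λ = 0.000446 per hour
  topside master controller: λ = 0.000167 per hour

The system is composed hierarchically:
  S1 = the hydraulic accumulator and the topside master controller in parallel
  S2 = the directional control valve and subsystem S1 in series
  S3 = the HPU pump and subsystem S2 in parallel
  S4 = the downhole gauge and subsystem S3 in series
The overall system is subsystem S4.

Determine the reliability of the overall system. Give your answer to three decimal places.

R(downhole gauge) = exp(−0.000279 × 500) = 0.86979
R(HPU pump) = exp(−0.0000201 × 500) = 0.99000
R(directional control valve) = exp(−0.000256 × 500) = 0.87985
R(hydraulic accumulator) = exp(−0.000446 × 500) = 0.80011
R(topside master controller) = exp(−0.000167 × 500) = 0.91989
Parallel (hydraulic accumulator and topside master controller): 1 − (1 − 0.80011)(1 − 0.91989) = 0.98399
Series (directional control valve and [0.98399]): 0.87985 × 0.98399 = 0.86576
Parallel (HPU pump and [0.86576]): 1 − (1 − 0.99000)(1 − 0.86576) = 0.99866
Series (downhole gauge and [0.99866]): 0.86979 × 0.99866 = 0.869

0.869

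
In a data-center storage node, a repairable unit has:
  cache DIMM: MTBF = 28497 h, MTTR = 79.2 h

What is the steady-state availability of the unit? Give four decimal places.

A(cache DIMM) = MTBF/(MTBF+MTTR) = 28497/(28497+79.2) = 0.9972

0.9972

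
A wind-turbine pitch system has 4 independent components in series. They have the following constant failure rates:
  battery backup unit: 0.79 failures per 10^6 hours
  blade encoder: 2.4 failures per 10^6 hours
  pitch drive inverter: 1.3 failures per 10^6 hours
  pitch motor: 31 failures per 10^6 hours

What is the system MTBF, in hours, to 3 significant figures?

Series of exponential components: λ_sys = Σ λ_i
λ_sys = 0.00000079 + 0.0000024 + 0.0000013 + 0.000031 = 3.5490e-05 /h
MTBF = 1 / λ_sys = 28200 h

28200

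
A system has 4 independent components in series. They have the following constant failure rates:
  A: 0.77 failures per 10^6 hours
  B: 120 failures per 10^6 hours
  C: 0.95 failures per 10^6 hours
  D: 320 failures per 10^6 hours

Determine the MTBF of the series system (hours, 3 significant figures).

Series of exponential components: λ_sys = Σ λ_i
λ_sys = 0.00000077 + 0.00012 + 0.00000095 + 0.00032 = 4.4172e-04 /h
MTBF = 1 / λ_sys = 2260 h

2260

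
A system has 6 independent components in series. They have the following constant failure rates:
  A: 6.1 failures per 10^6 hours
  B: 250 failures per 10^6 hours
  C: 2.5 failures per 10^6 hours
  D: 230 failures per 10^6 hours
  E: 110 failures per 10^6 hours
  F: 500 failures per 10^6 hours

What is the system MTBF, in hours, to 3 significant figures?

Series of exponential components: λ_sys = Σ λ_i
λ_sys = 0.0000061 + 0.00025 + 0.0000025 + 0.00023 + 0.00011 + 0.00050 = 1.0986e-03 /h
MTBF = 1 / λ_sys = 910 h

910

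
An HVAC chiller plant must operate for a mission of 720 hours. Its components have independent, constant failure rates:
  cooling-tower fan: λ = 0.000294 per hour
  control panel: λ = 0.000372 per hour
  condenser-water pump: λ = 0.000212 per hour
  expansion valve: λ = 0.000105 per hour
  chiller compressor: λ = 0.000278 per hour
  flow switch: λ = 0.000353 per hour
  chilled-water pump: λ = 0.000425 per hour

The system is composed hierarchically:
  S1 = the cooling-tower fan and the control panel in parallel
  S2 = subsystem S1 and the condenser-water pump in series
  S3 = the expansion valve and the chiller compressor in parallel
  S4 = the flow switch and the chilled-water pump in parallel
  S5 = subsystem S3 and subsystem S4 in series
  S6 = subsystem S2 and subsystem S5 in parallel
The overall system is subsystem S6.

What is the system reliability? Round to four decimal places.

R(cooling-tower fan) = exp(−0.000294 × 720) = 0.809224
R(control panel) = exp(−0.000372 × 720) = 0.765030
R(condenser-water pump) = exp(−0.000212 × 720) = 0.858439
R(expansion valve) = exp(−0.000105 × 720) = 0.927187
R(chiller compressor) = exp(−0.000278 × 720) = 0.818600
R(flow switch) = exp(−0.000353 × 720) = 0.775568
R(chilled-water pump) = exp(−0.000425 × 720) = 0.736387
Parallel (cooling-tower fan and control panel): 1 − (1 − 0.809224)(1 − 0.765030) = 0.955173
Series ([0.955173] and condenser-water pump): 0.955173 × 0.858439 = 0.819958
Parallel (expansion valve and chiller compressor): 1 − (1 − 0.927187)(1 − 0.818600) = 0.986792
Parallel (flow switch and chilled-water pump): 1 − (1 − 0.775568)(1 − 0.736387) = 0.940837
Series ([0.986792] and [0.940837]): 0.986792 × 0.940837 = 0.928410
Parallel ([0.819958] and [0.928410]): 1 − (1 − 0.819958)(1 − 0.928410) = 0.9871

0.9871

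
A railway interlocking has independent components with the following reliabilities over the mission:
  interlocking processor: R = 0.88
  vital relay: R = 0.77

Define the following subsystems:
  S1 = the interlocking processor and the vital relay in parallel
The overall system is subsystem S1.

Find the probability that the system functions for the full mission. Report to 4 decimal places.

Parallel (interlocking processor and vital relay): 1 − (1 − 0.880000)(1 − 0.770000) = 0.9724

0.9724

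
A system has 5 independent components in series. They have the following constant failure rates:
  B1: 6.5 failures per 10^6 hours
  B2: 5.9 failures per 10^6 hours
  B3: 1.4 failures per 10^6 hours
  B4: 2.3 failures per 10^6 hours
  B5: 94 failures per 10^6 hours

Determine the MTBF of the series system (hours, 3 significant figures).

Series of exponential components: λ_sys = Σ λ_i
λ_sys = 0.0000065 + 0.0000059 + 0.0000014 + 0.0000023 + 0.000094 = 1.1010e-04 /h
MTBF = 1 / λ_sys = 9080 h

9080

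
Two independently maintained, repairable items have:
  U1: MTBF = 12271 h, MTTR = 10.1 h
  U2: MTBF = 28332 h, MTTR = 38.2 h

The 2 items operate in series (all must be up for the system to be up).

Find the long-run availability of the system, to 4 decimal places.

0.9978

A(U1) = MTBF/(MTBF+MTTR) = 12271/(12271+10.1) = 0.999178
A(U2) = MTBF/(MTBF+MTTR) = 28332/(28332+38.2) = 0.998654
Series availability: 0.999178 × 0.998654 = 0.9978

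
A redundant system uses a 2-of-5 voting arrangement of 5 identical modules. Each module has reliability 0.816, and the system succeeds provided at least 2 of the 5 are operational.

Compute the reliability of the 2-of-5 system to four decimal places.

0.9951

R = Σ_{i=2}^{5} C(5,i) p^i (1−p)^{5−i} with p = 0.816
C(5,2)·0.816^2·0.184^3 = 0.041480
C(5,3)·0.816^3·0.184^2 = 0.183953
C(5,4)·0.816^4·0.184^1 = 0.407895
C(5,5)·0.816^5·0.184^0 = 0.361785
Sum = 0.9951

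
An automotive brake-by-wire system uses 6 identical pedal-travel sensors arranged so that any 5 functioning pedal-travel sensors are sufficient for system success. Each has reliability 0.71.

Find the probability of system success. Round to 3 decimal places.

R = Σ_{i=5}^{6} C(6,i) p^i (1−p)^{6−i} with p = 0.71
C(6,5)·0.71^5·0.29^1 = 0.31394
C(6,6)·0.71^6·0.29^0 = 0.12810
Sum = 0.442

0.442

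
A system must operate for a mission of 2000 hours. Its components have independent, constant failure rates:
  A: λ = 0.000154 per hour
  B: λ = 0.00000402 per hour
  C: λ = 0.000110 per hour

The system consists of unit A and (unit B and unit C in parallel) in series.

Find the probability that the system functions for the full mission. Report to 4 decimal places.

0.7338

R(A) = exp(−0.000154 × 2000) = 0.734915
R(B) = exp(−0.00000402 × 2000) = 0.991992
R(C) = exp(−0.000110 × 2000) = 0.802519
Parallel (B and C): 1 − (1 − 0.991992)(1 − 0.802519) = 0.998419
Series (A and [0.998419]): 0.734915 × 0.998419 = 0.7338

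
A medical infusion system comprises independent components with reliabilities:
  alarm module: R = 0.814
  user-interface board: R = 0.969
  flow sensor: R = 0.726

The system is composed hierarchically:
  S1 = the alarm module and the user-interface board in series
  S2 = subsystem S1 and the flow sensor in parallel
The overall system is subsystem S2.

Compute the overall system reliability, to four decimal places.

0.9421

Series (alarm module and user-interface board): 0.814000 × 0.969000 = 0.788766
Parallel ([0.788766] and flow sensor): 1 − (1 − 0.788766)(1 − 0.726000) = 0.9421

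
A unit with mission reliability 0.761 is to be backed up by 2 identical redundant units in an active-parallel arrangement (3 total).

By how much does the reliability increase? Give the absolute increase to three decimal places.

0.225

R_before = 0.761
R_after = 1 − (1 − 0.761)^3 = 0.986
ΔR = 0.986 − 0.761 = 0.225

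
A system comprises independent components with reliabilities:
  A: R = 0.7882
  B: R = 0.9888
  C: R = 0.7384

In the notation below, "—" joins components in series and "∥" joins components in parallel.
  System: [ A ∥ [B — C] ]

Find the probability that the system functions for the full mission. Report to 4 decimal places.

0.9428

Series (B and C): 0.988800 × 0.738400 = 0.730130
Parallel (A and [0.730130]): 1 − (1 − 0.788200)(1 − 0.730130) = 0.9428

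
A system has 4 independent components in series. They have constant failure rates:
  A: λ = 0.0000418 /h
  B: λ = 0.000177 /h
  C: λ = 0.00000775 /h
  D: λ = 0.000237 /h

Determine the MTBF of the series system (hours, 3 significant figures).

Series of exponential components: λ_sys = Σ λ_i
λ_sys = 0.0000418 + 0.000177 + 0.00000775 + 0.000237 = 4.6355e-04 /h
MTBF = 1 / λ_sys = 2160 h

2160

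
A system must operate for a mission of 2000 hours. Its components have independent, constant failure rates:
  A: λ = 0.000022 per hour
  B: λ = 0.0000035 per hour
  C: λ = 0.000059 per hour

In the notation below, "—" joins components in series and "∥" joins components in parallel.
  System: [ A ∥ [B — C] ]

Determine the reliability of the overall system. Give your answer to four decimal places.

R(A) = exp(−0.000022 × 2000) = 0.956954
R(B) = exp(−0.0000035 × 2000) = 0.993024
R(C) = exp(−0.000059 × 2000) = 0.888696
Series (B and C): 0.993024 × 0.888696 = 0.882496
Parallel (A and [0.882496]): 1 − (1 − 0.956954)(1 − 0.882496) = 0.9949

0.9949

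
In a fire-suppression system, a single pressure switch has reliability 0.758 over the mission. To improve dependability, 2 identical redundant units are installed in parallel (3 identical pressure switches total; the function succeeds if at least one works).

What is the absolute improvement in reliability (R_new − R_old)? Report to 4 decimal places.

0.2278

R_before = 0.758
R_after = 1 − (1 − 0.758)^3 = 0.9858
ΔR = 0.9858 − 0.758 = 0.2278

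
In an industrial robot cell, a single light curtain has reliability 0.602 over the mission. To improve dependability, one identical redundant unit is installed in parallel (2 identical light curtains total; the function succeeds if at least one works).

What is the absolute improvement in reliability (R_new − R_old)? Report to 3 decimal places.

0.240

R_before = 0.602
R_after = 1 − (1 − 0.602)^2 = 0.842
ΔR = 0.842 − 0.602 = 0.240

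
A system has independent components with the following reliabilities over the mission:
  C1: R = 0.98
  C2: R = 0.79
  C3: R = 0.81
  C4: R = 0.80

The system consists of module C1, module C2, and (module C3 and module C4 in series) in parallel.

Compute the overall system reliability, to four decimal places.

0.9985

Series (C3 and C4): 0.810000 × 0.800000 = 0.648000
Parallel (C1, C2, and [0.648000]): 1 − (1 − 0.980000)(1 − 0.790000)(1 − 0.648000) = 0.9985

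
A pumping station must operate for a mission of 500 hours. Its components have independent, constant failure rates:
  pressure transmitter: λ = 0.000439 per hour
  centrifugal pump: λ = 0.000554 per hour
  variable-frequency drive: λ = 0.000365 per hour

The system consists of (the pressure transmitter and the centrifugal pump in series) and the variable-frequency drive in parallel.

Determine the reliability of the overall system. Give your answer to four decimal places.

R(pressure transmitter) = exp(−0.000439 × 500) = 0.802920
R(centrifugal pump) = exp(−0.000554 × 500) = 0.758054
R(variable-frequency drive) = exp(−0.000365 × 500) = 0.833185
Series (pressure transmitter and centrifugal pump): 0.802920 × 0.758054 = 0.608657
Parallel ([0.608657] and variable-frequency drive): 1 − (1 − 0.608657)(1 − 0.833185) = 0.9347

0.9347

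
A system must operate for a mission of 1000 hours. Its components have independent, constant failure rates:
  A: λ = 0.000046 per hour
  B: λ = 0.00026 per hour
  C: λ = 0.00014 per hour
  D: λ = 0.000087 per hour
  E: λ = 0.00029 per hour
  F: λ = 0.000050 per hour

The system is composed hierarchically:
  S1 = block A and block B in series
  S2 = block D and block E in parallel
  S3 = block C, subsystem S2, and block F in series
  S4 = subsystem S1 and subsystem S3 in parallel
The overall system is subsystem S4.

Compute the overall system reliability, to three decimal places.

R(A) = exp(−0.000046 × 1000) = 0.95504
R(B) = exp(−0.00026 × 1000) = 0.77105
R(C) = exp(−0.00014 × 1000) = 0.86936
R(D) = exp(−0.000087 × 1000) = 0.91668
R(E) = exp(−0.00029 × 1000) = 0.74826
R(F) = exp(−0.000050 × 1000) = 0.95123
Series (A and B): 0.95504 × 0.77105 = 0.73638
Parallel (D and E): 1 − (1 − 0.91668)(1 − 0.74826) = 0.97903
Series (C, [0.97903], and F): 0.86936 × 0.97903 × 0.95123 = 0.80962
Parallel ([0.73638] and [0.80962]): 1 − (1 − 0.73638)(1 − 0.80962) = 0.950

0.950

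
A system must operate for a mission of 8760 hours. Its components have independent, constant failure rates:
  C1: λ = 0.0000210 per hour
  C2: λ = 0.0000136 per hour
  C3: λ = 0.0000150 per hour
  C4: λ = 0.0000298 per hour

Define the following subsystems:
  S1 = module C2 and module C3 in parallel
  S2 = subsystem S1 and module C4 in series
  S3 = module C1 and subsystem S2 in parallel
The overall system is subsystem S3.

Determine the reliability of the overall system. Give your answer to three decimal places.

0.960

R(C1) = exp(−0.0000210 × 8760) = 0.83197
R(C2) = exp(−0.0000136 × 8760) = 0.88769
R(C3) = exp(−0.0000150 × 8760) = 0.87687
R(C4) = exp(−0.0000298 × 8760) = 0.77024
Parallel (C2 and C3): 1 − (1 − 0.88769)(1 − 0.87687) = 0.98617
Series ([0.98617] and C4): 0.98617 × 0.77024 = 0.75959
Parallel (C1 and [0.75959]): 1 − (1 − 0.83197)(1 − 0.75959) = 0.960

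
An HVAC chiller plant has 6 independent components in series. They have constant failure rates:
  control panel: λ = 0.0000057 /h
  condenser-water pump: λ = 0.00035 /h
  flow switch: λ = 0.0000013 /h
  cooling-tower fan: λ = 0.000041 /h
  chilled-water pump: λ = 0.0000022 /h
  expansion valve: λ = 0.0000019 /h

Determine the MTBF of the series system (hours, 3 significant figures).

2490

Series of exponential components: λ_sys = Σ λ_i
λ_sys = 0.0000057 + 0.00035 + 0.0000013 + 0.000041 + 0.0000022 + 0.0000019 = 4.0210e-04 /h
MTBF = 1 / λ_sys = 2490 h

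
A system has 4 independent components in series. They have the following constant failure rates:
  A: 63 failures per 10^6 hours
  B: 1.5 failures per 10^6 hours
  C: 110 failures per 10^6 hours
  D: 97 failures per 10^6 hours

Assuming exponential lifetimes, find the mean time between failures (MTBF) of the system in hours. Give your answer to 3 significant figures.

Series of exponential components: λ_sys = Σ λ_i
λ_sys = 0.000063 + 0.0000015 + 0.00011 + 0.000097 = 2.7150e-04 /h
MTBF = 1 / λ_sys = 3680 h

3680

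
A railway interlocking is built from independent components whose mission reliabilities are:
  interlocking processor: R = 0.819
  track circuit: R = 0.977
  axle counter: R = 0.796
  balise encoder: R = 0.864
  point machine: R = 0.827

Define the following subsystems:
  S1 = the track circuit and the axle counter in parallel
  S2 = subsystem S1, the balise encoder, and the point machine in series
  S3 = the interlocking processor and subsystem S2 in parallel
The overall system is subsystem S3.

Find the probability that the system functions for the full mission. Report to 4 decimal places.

Parallel (track circuit and axle counter): 1 − (1 − 0.977000)(1 − 0.796000) = 0.995308
Series ([0.995308], balise encoder, and point machine): 0.995308 × 0.864000 × 0.827000 = 0.711175
Parallel (interlocking processor and [0.711175]): 1 − (1 − 0.819000)(1 − 0.711175) = 0.9477

0.9477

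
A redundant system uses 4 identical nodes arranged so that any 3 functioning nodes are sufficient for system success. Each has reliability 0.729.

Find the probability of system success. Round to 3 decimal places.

R = Σ_{i=3}^{4} C(4,i) p^i (1−p)^{4−i} with p = 0.729
C(4,3)·0.729^3·0.271^1 = 0.41996
C(4,4)·0.729^4·0.271^0 = 0.28243
Sum = 0.702

0.702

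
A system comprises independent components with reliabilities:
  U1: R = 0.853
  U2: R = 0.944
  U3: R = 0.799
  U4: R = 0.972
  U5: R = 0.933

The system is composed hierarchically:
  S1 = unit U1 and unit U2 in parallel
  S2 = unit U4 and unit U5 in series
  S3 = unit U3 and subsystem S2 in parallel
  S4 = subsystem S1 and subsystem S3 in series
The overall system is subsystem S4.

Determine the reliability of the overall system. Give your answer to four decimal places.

Parallel (U1 and U2): 1 − (1 − 0.853000)(1 − 0.944000) = 0.991768
Series (U4 and U5): 0.972000 × 0.933000 = 0.906876
Parallel (U3 and [0.906876]): 1 − (1 − 0.799000)(1 − 0.906876) = 0.981282
Series ([0.991768] and [0.981282]): 0.991768 × 0.981282 = 0.9732

0.9732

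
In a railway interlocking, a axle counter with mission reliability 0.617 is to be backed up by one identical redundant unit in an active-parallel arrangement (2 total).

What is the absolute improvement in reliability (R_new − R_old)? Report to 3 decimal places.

0.236

R_before = 0.617
R_after = 1 − (1 − 0.617)^2 = 0.853
ΔR = 0.853 − 0.617 = 0.236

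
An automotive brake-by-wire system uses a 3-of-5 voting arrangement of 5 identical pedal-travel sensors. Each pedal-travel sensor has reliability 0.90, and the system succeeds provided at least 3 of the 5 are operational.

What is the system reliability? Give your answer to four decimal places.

0.9914

R = Σ_{i=3}^{5} C(5,i) p^i (1−p)^{5−i} with p = 0.90
C(5,3)·0.90^3·0.10^2 = 0.072900
C(5,4)·0.90^4·0.10^1 = 0.328050
C(5,5)·0.90^5·0.10^0 = 0.590490
Sum = 0.9914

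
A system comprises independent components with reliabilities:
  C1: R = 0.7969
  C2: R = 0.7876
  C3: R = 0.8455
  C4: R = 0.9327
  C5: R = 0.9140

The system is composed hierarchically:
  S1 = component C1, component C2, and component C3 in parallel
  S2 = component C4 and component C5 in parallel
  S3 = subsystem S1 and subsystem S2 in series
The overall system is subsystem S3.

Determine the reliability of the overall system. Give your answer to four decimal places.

Parallel (C1, C2, and C3): 1 − (1 − 0.796900)(1 − 0.787600)(1 − 0.845500) = 0.993335
Parallel (C4 and C5): 1 − (1 − 0.932700)(1 − 0.914000) = 0.994212
Series ([0.993335] and [0.994212]): 0.993335 × 0.994212 = 0.9876

0.9876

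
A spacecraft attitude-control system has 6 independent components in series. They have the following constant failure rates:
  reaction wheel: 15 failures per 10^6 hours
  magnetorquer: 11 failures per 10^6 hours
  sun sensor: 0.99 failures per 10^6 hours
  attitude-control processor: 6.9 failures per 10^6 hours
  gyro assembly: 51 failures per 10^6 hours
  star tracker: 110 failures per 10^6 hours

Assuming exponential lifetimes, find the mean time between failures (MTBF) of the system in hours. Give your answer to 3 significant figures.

Series of exponential components: λ_sys = Σ λ_i
λ_sys = 0.000015 + 0.000011 + 0.00000099 + 0.0000069 + 0.000051 + 0.00011 = 1.9489e-04 /h
MTBF = 1 / λ_sys = 5130 h

5130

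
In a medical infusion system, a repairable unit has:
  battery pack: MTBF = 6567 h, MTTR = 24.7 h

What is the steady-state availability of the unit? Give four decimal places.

A(battery pack) = MTBF/(MTBF+MTTR) = 6567/(6567+24.7) = 0.9963

0.9963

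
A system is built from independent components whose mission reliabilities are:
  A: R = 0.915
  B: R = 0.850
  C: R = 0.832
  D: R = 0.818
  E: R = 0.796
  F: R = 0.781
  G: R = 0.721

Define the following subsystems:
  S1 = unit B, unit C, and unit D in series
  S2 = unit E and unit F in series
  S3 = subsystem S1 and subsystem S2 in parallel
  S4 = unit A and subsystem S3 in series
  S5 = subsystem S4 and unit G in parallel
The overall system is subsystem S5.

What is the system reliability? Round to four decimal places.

0.9356

Series (B, C, and D): 0.850000 × 0.832000 × 0.818000 = 0.578490
Series (E and F): 0.796000 × 0.781000 = 0.621676
Parallel ([0.578490] and [0.621676]): 1 − (1 − 0.578490)(1 − 0.621676) = 0.840533
Series (A and [0.840533]): 0.915000 × 0.840533 = 0.769088
Parallel ([0.769088] and G): 1 − (1 − 0.769088)(1 − 0.721000) = 0.9356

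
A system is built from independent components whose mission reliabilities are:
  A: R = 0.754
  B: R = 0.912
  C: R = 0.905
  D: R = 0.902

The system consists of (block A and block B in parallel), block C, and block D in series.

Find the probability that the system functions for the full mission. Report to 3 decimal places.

Parallel (A and B): 1 − (1 − 0.75400)(1 − 0.91200) = 0.97835
Series ([0.97835], C, and D): 0.97835 × 0.90500 × 0.90200 = 0.799

0.799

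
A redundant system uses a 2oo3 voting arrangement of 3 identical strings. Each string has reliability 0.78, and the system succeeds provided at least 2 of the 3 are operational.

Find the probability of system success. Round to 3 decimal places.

0.876

R = Σ_{i=2}^{3} C(3,i) p^i (1−p)^{3−i} with p = 0.78
C(3,2)·0.78^2·0.22^1 = 0.40154
C(3,3)·0.78^3·0.22^0 = 0.47455
Sum = 0.876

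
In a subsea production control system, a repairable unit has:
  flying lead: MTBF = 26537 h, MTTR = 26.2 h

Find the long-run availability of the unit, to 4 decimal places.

0.9990

A(flying lead) = MTBF/(MTBF+MTTR) = 26537/(26537+26.2) = 0.9990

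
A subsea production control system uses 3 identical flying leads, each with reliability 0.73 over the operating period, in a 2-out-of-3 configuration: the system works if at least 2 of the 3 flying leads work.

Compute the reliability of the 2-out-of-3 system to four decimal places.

0.8207

R = Σ_{i=2}^{3} C(3,i) p^i (1−p)^{3−i} with p = 0.73
C(3,2)·0.73^2·0.27^1 = 0.431649
C(3,3)·0.73^3·0.27^0 = 0.389017
Sum = 0.8207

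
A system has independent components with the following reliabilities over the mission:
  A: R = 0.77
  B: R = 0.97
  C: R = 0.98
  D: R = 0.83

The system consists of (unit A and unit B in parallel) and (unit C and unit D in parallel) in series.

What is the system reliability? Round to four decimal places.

Parallel (A and B): 1 − (1 − 0.770000)(1 − 0.970000) = 0.993100
Parallel (C and D): 1 − (1 − 0.980000)(1 − 0.830000) = 0.996600
Series ([0.993100] and [0.996600]): 0.993100 × 0.996600 = 0.9897

0.9897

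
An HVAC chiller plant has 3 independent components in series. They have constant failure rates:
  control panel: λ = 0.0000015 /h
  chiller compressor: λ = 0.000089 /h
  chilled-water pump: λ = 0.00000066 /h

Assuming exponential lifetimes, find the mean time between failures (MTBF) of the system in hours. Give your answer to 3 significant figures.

11000

Series of exponential components: λ_sys = Σ λ_i
λ_sys = 0.0000015 + 0.000089 + 0.00000066 = 9.1160e-05 /h
MTBF = 1 / λ_sys = 11000 h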